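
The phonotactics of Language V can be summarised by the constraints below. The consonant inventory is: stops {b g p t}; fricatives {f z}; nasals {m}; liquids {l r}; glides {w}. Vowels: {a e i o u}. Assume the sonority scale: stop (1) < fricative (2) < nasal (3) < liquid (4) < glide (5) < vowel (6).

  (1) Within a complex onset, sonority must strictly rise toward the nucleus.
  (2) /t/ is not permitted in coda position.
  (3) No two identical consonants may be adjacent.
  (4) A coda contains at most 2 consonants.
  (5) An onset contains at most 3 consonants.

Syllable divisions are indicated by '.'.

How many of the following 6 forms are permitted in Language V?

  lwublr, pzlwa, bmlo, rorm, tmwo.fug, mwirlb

lwublr — violates constraint 4: syllable 1 coda /blr/ has 3 consonants (> 2) → not permitted
pzlwa — violates constraint 5: syllable 1 onset /pzlw/ has 4 consonants (> 3) → not permitted
bmlo — σ1 onset /bml/ (1→3→4 rises), coda /∅/ ok → permitted
rorm — σ1 onset /r/, coda /rm/ (2C) ok → permitted
tmwo.fug — σ1 onset /tmw/ (1→3→5 rises), coda /∅/ ok; σ2 onset /f/, coda /g/ ok → permitted
mwirlb — violates constraint 4: syllable 1 coda /rlb/ has 3 consonants (> 2) → not permitted
Permitted: bmlo, rorm, tmwo.fug → 3.

3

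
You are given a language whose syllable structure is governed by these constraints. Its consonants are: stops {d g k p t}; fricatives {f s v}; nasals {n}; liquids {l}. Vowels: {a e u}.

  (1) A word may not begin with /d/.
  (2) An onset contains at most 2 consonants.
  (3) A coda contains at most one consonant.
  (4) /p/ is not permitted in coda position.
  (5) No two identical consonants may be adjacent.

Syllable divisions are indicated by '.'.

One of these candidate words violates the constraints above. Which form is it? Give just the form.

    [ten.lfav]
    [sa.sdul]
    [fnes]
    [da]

[da]

[ten.lfav] — σ1 onset /t/, coda /n/ ok; σ2 onset /lf/ (2C), coda /v/ ok → permitted
[sa.sdul] — σ1 onset /s/, coda /∅/ ok; σ2 onset /sd/ (2C), coda /l/ ok → permitted
[fnes] — σ1 onset /fn/ (2C), coda /s/ ok → permitted
[da] — violates constraint 1: word begins with /d/ → not permitted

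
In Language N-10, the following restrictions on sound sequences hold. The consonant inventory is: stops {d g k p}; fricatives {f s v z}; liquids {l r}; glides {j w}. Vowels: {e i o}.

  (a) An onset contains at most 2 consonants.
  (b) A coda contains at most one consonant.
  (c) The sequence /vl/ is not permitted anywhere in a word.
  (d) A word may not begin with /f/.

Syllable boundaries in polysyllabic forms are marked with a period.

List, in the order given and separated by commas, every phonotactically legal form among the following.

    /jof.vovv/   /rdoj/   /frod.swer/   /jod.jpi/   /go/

/rdoj/, /jod.jpi/, /go/

/jof.vovv/ — violates constraint (b): syllable 2 coda /vv/ has 2 consonants (> 1) → phonotactically illegal
/rdoj/ — σ1 onset /rd/ (2C), coda /j/ ok → phonotactically legal
/frod.swer/ — violates constraint (d): word begins with /f/ → phonotactically illegal
/jod.jpi/ — σ1 onset /j/, coda /d/ ok; σ2 onset /jp/ (2C), coda /∅/ ok → phonotactically legal
/go/ — σ1 onset /g/, coda /∅/ ok → phonotactically legal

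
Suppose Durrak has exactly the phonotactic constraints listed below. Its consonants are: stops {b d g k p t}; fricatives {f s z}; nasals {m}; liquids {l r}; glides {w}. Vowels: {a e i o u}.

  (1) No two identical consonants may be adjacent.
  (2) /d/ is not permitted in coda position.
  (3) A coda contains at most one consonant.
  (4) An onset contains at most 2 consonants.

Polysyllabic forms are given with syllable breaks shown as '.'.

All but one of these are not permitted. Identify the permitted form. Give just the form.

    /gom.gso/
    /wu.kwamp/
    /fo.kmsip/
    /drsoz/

/gom.gso/

/gom.gso/ — σ1 onset /g/, coda /m/ ok; σ2 onset /gs/ (2C), coda /∅/ ok → permitted
/wu.kwamp/ — violates constraint 3: syllable 2 coda /mp/ has 2 consonants (> 1) → not permitted
/fo.kmsip/ — violates constraint 4: syllable 2 onset /kms/ has 3 consonants (> 2) → not permitted
/drsoz/ — violates constraint 4: syllable 1 onset /drs/ has 3 consonants (> 2) → not permitted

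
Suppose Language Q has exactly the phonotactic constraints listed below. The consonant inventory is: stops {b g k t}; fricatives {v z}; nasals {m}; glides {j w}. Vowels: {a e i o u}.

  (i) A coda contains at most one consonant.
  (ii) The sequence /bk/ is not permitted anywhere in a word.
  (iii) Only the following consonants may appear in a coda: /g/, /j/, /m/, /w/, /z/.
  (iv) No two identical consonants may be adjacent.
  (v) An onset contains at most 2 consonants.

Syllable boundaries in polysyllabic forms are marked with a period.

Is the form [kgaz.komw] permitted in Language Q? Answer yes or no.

no

[kgaz.komw] — violates constraint (i): syllable 2 coda /mw/ has 2 consonants (> 1) → not permitted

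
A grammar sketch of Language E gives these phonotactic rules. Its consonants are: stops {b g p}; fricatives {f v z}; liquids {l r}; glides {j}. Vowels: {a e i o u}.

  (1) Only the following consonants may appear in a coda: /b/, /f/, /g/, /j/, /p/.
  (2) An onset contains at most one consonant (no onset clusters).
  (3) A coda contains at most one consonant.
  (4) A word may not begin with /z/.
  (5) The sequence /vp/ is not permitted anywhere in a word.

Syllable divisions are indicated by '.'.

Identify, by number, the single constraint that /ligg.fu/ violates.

/ligg.fu/: syllable 1 coda /gg/ has 2 consonants (> 1).
This is a violation of constraint 3: "A coda contains at most one consonant."
The remaining constraints (1, 2, 4, 5) are satisfied.

3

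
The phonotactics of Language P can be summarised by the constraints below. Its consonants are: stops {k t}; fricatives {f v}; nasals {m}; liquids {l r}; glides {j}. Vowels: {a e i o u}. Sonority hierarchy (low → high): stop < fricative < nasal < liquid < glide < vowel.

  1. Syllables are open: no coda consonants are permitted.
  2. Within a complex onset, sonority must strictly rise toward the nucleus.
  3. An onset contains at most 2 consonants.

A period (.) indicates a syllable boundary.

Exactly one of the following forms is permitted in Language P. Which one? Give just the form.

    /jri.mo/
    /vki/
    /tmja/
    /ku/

/ku/

/jri.mo/ — violates constraint 2: syllable 1 onset /jr/: /j/ (glide, 5) → /r/ (liquid, 4) does not rise → not permitted
/vki/ — violates constraint 2: syllable 1 onset /vk/: /v/ (fricative, 2) → /k/ (stop, 1) does not rise → not permitted
/tmja/ — violates constraint 3: syllable 1 onset /tmj/ has 3 consonants (> 2) → not permitted
/ku/ — σ1 onset /k/, coda /∅/ ok → permitted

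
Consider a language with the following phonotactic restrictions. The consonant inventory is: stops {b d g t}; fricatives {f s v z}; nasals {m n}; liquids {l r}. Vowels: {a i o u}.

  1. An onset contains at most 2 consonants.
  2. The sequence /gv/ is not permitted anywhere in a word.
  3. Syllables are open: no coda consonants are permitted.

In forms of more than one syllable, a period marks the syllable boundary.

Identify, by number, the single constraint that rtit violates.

rtit: syllable 1 coda /t/ has 1 consonant (> 0).
This is a violation of constraint 3: "Syllables are open: no coda consonants are permitted."
The remaining constraints (1, 2) are satisfied.

3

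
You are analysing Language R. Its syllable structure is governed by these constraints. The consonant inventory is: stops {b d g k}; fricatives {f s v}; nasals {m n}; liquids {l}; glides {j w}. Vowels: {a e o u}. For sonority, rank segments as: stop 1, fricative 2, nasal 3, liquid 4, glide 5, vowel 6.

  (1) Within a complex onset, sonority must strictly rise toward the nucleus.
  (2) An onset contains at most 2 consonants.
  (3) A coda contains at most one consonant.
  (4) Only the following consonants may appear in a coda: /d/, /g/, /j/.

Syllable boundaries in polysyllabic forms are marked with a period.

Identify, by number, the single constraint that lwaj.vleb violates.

lwaj.vleb: syllable 2 coda contains /b/, which is not a licensed coda consonant.
This is a violation of constraint 4: "Only the following consonants may appear in a coda: /d/, /g/, /j/."
The remaining constraints (1, 2, 3) are satisfied.

4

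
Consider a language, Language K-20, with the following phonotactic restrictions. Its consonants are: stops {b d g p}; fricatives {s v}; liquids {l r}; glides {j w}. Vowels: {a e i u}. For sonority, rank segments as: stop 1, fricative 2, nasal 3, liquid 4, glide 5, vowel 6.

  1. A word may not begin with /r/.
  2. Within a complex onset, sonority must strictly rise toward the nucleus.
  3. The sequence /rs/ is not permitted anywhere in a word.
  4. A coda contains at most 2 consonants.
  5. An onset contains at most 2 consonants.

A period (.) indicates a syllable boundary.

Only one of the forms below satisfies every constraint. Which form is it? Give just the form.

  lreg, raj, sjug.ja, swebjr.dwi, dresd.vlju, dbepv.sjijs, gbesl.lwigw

sjug.ja

lreg — violates constraint 2: syllable 1 onset /lr/: /l/ (liquid, 4) → /r/ (liquid, 4) does not rise → not permitted
raj — violates constraint 1: word begins with /r/ → not permitted
sjug.ja — σ1 onset /sj/ (2→5 rises), coda /g/ ok; σ2 onset /j/, coda /∅/ ok → permitted
swebjr.dwi — violates constraint 4: syllable 1 coda /bjr/ has 3 consonants (> 2) → not permitted
dresd.vlju — violates constraint 5: syllable 2 onset /vlj/ has 3 consonants (> 2) → not permitted
dbepv.sjijs — violates constraint 2: syllable 1 onset /db/: /d/ (stop, 1) → /b/ (stop, 1) does not rise → not permitted
gbesl.lwigw — violates constraint 2: syllable 1 onset /gb/: /g/ (stop, 1) → /b/ (stop, 1) does not rise → not permitted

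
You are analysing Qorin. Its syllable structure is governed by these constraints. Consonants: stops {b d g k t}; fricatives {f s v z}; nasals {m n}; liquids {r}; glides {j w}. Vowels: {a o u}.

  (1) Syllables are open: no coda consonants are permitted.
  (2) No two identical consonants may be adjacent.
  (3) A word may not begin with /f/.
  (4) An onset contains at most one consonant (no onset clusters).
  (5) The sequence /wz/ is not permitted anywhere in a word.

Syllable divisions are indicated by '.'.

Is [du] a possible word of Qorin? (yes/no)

[du] — σ1 onset /d/, coda /∅/ ok → well-formed

yes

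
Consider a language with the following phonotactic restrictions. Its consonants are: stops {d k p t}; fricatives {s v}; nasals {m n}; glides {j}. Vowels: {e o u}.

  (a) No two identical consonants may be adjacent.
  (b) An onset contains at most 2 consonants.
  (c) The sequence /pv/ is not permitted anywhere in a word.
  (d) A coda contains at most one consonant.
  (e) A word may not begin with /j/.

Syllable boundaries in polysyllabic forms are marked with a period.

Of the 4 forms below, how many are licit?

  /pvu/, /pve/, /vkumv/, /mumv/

/pvu/ — violates constraint (c): contains banned sequence /pv/ → illicit
/pve/ — violates constraint (c): contains banned sequence /pv/ → illicit
/vkumv/ — violates constraint (d): syllable 1 coda /mv/ has 2 consonants (> 1) → illicit
/mumv/ — violates constraint (d): syllable 1 coda /mv/ has 2 consonants (> 1) → illicit
No form is licit → 0.

0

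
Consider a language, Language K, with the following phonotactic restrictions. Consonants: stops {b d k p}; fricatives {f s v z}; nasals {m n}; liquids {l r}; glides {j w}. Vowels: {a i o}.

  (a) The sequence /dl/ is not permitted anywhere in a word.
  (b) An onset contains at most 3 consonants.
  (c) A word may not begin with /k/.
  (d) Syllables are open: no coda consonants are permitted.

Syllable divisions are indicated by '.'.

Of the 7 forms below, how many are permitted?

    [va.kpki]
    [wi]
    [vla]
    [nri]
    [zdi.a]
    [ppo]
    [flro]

7

[va.kpki] — σ1 onset /v/, coda /∅/ ok; σ2 onset /kpk/ (3C), coda /∅/ ok → permitted
[wi] — σ1 onset /w/, coda /∅/ ok → permitted
[vla] — σ1 onset /vl/ (2C), coda /∅/ ok → permitted
[nri] — σ1 onset /nr/ (2C), coda /∅/ ok → permitted
[zdi.a] — σ1 onset /zd/ (2C), coda /∅/ ok; σ2 onset /∅/, coda /∅/ ok → permitted
[ppo] — σ1 onset /pp/ (2C), coda /∅/ ok → permitted
[flro] — σ1 onset /flr/ (3C), coda /∅/ ok → permitted
Permitted: [va.kpki], [wi], [vla], [nri], [zdi.a], [ppo], [flro] → 7.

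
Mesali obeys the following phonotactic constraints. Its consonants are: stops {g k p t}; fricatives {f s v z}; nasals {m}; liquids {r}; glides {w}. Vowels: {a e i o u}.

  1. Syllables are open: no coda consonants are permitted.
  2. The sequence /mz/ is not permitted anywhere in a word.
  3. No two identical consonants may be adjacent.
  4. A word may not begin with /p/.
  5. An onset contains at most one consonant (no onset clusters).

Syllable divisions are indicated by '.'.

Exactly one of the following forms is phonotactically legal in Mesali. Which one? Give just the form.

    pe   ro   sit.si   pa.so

pe — violates constraint 4: word begins with /p/ → phonotactically illegal
ro — σ1 onset /r/, coda /∅/ ok → phonotactically legal
sit.si — violates constraint 1: syllable 1 coda /t/ has 1 consonant (> 0) → phonotactically illegal
pa.so — violates constraint 4: word begins with /p/ → phonotactically illegal

ro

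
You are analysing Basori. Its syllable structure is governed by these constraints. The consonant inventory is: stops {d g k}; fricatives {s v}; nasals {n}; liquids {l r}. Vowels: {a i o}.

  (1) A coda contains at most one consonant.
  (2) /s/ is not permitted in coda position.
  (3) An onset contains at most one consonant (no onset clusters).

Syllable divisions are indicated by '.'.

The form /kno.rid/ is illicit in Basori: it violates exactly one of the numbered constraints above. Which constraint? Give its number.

3

/kno.rid/: syllable 1 onset /kn/ has 2 consonants (> 1).
This is a violation of constraint 3: "An onset contains at most one consonant (no onset clusters)."
The remaining constraints (1, 2) are satisfied.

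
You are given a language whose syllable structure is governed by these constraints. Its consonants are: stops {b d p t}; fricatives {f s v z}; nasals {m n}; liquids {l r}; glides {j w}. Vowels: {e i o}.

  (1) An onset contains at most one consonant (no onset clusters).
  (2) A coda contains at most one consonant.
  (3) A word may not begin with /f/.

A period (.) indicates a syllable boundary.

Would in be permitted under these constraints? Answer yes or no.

in — σ1 onset /∅/, coda /n/ ok → permitted

yes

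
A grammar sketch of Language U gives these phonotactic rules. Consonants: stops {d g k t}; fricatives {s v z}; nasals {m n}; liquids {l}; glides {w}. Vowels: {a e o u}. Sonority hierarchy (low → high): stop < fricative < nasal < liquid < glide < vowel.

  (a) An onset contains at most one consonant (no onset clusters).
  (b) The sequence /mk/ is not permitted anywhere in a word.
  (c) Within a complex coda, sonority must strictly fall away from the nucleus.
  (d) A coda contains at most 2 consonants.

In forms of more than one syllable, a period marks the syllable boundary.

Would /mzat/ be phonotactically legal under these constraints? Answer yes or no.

no

/mzat/ — violates constraint (a): syllable 1 onset /mz/ has 2 consonants (> 1) → phonotactically illegal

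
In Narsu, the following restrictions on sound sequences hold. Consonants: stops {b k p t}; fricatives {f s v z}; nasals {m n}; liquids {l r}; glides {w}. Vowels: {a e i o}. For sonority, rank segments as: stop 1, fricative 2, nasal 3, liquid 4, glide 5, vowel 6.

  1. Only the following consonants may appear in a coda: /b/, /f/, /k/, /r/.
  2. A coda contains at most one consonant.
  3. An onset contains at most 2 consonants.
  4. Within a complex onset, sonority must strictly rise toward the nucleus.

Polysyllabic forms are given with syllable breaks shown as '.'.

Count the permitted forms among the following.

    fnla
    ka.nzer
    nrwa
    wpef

fnla — violates constraint 3: syllable 1 onset /fnl/ has 3 consonants (> 2) → not permitted
ka.nzer — violates constraint 4: syllable 2 onset /nz/: /n/ (nasal, 3) → /z/ (fricative, 2) does not rise → not permitted
nrwa — violates constraint 3: syllable 1 onset /nrw/ has 3 consonants (> 2) → not permitted
wpef — violates constraint 4: syllable 1 onset /wp/: /w/ (glide, 5) → /p/ (stop, 1) does not rise → not permitted
No form is permitted → 0.

0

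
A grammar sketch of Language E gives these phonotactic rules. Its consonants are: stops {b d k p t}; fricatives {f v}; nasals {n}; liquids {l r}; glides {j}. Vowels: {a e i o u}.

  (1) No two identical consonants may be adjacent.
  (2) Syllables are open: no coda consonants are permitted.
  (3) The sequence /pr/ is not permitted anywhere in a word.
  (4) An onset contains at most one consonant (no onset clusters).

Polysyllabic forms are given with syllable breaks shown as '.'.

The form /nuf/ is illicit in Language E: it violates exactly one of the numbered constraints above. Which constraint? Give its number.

/nuf/: syllable 1 coda /f/ has 1 consonant (> 0).
This is a violation of constraint 2: "Syllables are open: no coda consonants are permitted."
The remaining constraints (1, 3, 4) are satisfied.

2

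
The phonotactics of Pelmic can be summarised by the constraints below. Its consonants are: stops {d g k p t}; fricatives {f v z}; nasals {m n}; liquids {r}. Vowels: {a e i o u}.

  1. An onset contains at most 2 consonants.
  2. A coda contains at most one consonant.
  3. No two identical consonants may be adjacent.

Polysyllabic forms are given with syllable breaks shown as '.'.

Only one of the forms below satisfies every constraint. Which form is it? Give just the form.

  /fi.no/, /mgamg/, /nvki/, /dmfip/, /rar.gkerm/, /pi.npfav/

/fi.no/

/fi.no/ — σ1 onset /f/, coda /∅/ ok; σ2 onset /n/, coda /∅/ ok → phonotactically legal
/mgamg/ — violates constraint 2: syllable 1 coda /mg/ has 2 consonants (> 1) → phonotactically illegal
/nvki/ — violates constraint 1: syllable 1 onset /nvk/ has 3 consonants (> 2) → phonotactically illegal
/dmfip/ — violates constraint 1: syllable 1 onset /dmf/ has 3 consonants (> 2) → phonotactically illegal
/rar.gkerm/ — violates constraint 2: syllable 2 coda /rm/ has 2 consonants (> 1) → phonotactically illegal
/pi.npfav/ — violates constraint 1: syllable 2 onset /npf/ has 3 consonants (> 2) → phonotactically illegal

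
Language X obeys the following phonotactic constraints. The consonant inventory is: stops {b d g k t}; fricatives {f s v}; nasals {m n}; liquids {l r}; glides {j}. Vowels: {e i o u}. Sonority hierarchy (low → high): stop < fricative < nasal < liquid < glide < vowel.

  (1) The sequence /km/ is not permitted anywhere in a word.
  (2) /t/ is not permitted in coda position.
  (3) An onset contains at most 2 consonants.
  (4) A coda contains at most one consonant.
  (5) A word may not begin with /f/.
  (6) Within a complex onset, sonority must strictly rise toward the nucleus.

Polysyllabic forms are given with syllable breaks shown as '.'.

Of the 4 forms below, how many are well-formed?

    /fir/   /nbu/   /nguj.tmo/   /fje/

/fir/ — violates constraint 5: word begins with /f/ → ill-formed
/nbu/ — violates constraint 6: syllable 1 onset /nb/: /n/ (nasal, 3) → /b/ (stop, 1) does not rise → ill-formed
/nguj.tmo/ — violates constraint 6: syllable 1 onset /ng/: /n/ (nasal, 3) → /g/ (stop, 1) does not rise → ill-formed
/fje/ — violates constraint 5: word begins with /f/ → ill-formed
No form is well-formed → 0.

0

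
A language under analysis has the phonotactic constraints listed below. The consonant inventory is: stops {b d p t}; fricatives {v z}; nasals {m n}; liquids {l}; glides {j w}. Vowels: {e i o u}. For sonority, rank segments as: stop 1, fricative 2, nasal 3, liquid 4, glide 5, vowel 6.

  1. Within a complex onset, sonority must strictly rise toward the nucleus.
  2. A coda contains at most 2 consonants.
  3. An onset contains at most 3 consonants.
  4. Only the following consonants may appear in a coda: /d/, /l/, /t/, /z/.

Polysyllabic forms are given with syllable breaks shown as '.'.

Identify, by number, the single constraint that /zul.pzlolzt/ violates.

2

/zul.pzlolzt/: syllable 2 coda /lzt/ has 3 consonants (> 2).
This is a violation of constraint 2: "A coda contains at most 2 consonants."
The remaining constraints (1, 3, 4) are satisfied.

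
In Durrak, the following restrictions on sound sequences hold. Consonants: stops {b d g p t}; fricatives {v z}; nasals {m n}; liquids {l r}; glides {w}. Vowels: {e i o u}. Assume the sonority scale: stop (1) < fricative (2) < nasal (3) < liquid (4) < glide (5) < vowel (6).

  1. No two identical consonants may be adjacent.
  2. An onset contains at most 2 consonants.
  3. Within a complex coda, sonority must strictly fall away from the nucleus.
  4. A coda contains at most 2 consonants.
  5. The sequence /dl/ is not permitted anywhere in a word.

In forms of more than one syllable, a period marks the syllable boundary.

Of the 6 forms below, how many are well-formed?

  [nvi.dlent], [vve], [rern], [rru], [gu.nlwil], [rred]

[nvi.dlent] — violates constraint 5: contains banned sequence /dl/ → ill-formed
[vve] — violates constraint 1: adjacent identical consonants /vv/ → ill-formed
[rern] — σ1 onset /r/, coda /rn/ (4→3 falls) ok → well-formed
[rru] — violates constraint 1: adjacent identical consonants /rr/ → ill-formed
[gu.nlwil] — violates constraint 2: syllable 2 onset /nlw/ has 3 consonants (> 2) → ill-formed
[rred] — violates constraint 1: adjacent identical consonants /rr/ → ill-formed
Well-formed: [rern] → 1.

1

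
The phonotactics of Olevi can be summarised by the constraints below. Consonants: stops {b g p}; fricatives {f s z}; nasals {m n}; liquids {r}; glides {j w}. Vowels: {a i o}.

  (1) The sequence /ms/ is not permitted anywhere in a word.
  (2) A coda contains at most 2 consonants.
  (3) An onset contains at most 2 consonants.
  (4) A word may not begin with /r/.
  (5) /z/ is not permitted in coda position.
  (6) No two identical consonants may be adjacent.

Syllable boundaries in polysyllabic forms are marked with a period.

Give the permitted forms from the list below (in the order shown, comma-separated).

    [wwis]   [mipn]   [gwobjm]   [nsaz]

[wwis] — violates constraint 6: adjacent identical consonants /ww/ → not permitted
[mipn] — σ1 onset /m/, coda /pn/ (2C) ok → permitted
[gwobjm] — violates constraint 2: syllable 1 coda /bjm/ has 3 consonants (> 2) → not permitted
[nsaz] — violates constraint 5: syllable 1 coda contains /z/ → not permitted

[mipn]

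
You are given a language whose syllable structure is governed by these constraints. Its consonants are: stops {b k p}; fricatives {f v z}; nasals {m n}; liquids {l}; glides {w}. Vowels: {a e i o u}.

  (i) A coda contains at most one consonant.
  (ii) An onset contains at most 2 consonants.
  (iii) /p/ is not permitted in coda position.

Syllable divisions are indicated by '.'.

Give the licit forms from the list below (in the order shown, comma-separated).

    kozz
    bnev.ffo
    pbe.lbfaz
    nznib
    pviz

kozz — violates constraint (i): syllable 1 coda /zz/ has 2 consonants (> 1) → illicit
bnev.ffo — σ1 onset /bn/ (2C), coda /v/ ok; σ2 onset /ff/ (2C), coda /∅/ ok → licit
pbe.lbfaz — violates constraint (ii): syllable 2 onset /lbf/ has 3 consonants (> 2) → illicit
nznib — violates constraint (ii): syllable 1 onset /nzn/ has 3 consonants (> 2) → illicit
pviz — σ1 onset /pv/ (2C), coda /z/ ok → licit

bnev.ffo, pviz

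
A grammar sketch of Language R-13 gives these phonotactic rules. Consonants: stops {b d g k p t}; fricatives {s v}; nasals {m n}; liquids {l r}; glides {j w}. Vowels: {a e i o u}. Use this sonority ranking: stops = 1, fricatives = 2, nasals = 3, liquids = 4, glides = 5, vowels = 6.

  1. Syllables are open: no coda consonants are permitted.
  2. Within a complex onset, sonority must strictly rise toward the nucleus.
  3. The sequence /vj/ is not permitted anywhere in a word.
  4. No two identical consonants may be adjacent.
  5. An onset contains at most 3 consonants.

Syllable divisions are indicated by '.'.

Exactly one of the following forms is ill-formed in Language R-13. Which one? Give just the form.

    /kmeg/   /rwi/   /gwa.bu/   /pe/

/kmeg/ — violates constraint 1: syllable 1 coda /g/ has 1 consonant (> 0) → ill-formed
/rwi/ — σ1 onset /rw/ (4→5 rises), coda /∅/ ok → well-formed
/gwa.bu/ — σ1 onset /gw/ (1→5 rises), coda /∅/ ok; σ2 onset /b/, coda /∅/ ok → well-formed
/pe/ — σ1 onset /p/, coda /∅/ ok → well-formed

/kmeg/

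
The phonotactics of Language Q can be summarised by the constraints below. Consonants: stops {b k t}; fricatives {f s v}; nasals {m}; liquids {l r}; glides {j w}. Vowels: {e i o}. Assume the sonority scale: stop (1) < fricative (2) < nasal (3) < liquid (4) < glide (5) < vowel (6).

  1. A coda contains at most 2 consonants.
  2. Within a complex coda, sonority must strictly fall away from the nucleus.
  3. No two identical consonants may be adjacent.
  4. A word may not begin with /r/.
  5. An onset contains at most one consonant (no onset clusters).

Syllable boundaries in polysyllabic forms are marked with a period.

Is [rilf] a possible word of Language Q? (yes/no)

[rilf] — violates constraint 4: word begins with /r/ → ill-formed

no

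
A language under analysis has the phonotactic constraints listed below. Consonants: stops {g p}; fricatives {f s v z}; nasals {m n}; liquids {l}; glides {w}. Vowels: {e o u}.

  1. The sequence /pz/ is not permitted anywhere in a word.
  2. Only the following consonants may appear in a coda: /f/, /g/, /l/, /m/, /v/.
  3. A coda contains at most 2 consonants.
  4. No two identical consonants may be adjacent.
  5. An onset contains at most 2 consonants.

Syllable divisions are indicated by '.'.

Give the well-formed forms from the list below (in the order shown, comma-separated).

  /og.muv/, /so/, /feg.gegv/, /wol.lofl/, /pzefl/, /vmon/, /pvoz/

/og.muv/ — σ1 onset /∅/, coda /g/ ok; σ2 onset /m/, coda /v/ ok → well-formed
/so/ — σ1 onset /s/, coda /∅/ ok → well-formed
/feg.gegv/ — violates constraint 4: adjacent identical consonants /gg/ → ill-formed
/wol.lofl/ — violates constraint 4: adjacent identical consonants /ll/ → ill-formed
/pzefl/ — violates constraint 1: contains banned sequence /pz/ → ill-formed
/vmon/ — violates constraint 2: syllable 1 coda contains /n/, which is not a licensed coda consonant → ill-formed
/pvoz/ — violates constraint 2: syllable 1 coda contains /z/, which is not a licensed coda consonant → ill-formed

/og.muv/, /so/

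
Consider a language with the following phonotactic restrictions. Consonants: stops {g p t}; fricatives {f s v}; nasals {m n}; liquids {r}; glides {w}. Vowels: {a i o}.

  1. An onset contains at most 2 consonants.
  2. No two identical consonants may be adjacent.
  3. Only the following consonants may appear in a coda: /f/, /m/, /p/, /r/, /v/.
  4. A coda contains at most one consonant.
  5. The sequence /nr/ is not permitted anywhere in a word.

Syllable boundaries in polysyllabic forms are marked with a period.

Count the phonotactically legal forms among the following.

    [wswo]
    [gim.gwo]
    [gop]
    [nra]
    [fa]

3

[wswo] — violates constraint 1: syllable 1 onset /wsw/ has 3 consonants (> 2) → phonotactically illegal
[gim.gwo] — σ1 onset /g/, coda /m/ ok; σ2 onset /gw/ (2C), coda /∅/ ok → phonotactically legal
[gop] — σ1 onset /g/, coda /p/ ok → phonotactically legal
[nra] — violates constraint 5: contains banned sequence /nr/ → phonotactically illegal
[fa] — σ1 onset /f/, coda /∅/ ok → phonotactically legal
Phonotactically legal: [gim.gwo], [gop], [fa] → 3.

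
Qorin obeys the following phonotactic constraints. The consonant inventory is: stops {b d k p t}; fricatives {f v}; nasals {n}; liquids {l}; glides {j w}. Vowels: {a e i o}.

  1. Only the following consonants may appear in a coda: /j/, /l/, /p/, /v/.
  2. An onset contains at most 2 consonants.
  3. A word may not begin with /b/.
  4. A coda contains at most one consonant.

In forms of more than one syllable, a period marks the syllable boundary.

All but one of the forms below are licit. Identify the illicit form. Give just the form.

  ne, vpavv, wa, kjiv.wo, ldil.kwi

vpavv

ne — σ1 onset /n/, coda /∅/ ok → licit
vpavv — violates constraint 4: syllable 1 coda /vv/ has 2 consonants (> 1) → illicit
wa — σ1 onset /w/, coda /∅/ ok → licit
kjiv.wo — σ1 onset /kj/ (2C), coda /v/ ok; σ2 onset /w/, coda /∅/ ok → licit
ldil.kwi — σ1 onset /ld/ (2C), coda /l/ ok; σ2 onset /kw/ (2C), coda /∅/ ok → licit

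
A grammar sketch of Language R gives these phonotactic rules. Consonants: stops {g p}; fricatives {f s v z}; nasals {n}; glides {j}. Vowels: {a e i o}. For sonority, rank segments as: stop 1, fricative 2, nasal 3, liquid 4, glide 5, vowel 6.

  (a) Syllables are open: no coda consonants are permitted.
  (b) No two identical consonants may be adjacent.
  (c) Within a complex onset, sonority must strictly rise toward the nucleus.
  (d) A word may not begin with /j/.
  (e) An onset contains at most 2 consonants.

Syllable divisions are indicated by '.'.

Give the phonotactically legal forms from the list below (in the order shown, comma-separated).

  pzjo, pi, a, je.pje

pzjo — violates constraint (e): syllable 1 onset /pzj/ has 3 consonants (> 2) → phonotactically illegal
pi — σ1 onset /p/, coda /∅/ ok → phonotactically legal
a — σ1 onset /∅/, coda /∅/ ok → phonotactically legal
je.pje — violates constraint (d): word begins with /j/ → phonotactically illegal

pi, a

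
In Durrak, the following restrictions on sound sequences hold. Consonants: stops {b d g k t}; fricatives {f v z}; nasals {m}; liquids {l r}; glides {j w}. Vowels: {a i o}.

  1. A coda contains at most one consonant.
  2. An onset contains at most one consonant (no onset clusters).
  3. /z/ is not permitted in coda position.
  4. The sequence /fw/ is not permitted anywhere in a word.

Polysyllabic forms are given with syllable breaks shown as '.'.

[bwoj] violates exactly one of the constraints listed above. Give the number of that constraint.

[bwoj]: syllable 1 onset /bw/ has 2 consonants (> 1).
This is a violation of constraint 2: "An onset contains at most one consonant (no onset clusters)."
The remaining constraints (1, 3, 4) are satisfied.

2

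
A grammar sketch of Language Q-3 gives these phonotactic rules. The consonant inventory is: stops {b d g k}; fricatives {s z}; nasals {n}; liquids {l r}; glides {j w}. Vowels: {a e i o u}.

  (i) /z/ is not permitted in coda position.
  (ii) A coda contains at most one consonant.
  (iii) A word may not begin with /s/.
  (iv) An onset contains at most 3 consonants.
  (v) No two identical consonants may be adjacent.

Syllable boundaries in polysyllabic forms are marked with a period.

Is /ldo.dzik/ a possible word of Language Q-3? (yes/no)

yes

/ldo.dzik/ — σ1 onset /ld/ (2C), coda /∅/ ok; σ2 onset /dz/ (2C), coda /k/ ok → permitted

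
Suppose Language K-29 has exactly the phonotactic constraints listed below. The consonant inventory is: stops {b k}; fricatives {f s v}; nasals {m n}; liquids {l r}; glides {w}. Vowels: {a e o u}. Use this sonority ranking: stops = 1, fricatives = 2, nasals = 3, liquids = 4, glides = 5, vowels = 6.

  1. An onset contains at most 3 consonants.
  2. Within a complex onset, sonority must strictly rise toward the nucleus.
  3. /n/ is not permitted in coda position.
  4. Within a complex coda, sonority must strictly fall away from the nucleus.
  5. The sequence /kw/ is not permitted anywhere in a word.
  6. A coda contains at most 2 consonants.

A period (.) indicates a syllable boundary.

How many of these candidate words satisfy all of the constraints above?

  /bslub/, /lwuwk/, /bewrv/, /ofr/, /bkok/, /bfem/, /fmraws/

4

/bslub/ — σ1 onset /bsl/ (1→2→4 rises), coda /b/ ok → well-formed
/lwuwk/ — σ1 onset /lw/ (4→5 rises), coda /wk/ (5→1 falls) ok → well-formed
/bewrv/ — violates constraint 6: syllable 1 coda /wrv/ has 3 consonants (> 2) → ill-formed
/ofr/ — violates constraint 4: syllable 1 coda /fr/: /f/ (fricative, 2) → /r/ (liquid, 4) does not fall → ill-formed
/bkok/ — violates constraint 2: syllable 1 onset /bk/: /b/ (stop, 1) → /k/ (stop, 1) does not rise → ill-formed
/bfem/ — σ1 onset /bf/ (1→2 rises), coda /m/ ok → well-formed
/fmraws/ — σ1 onset /fmr/ (2→3→4 rises), coda /ws/ (5→2 falls) ok → well-formed
Well-formed: /bslub/, /lwuwk/, /bfem/, /fmraws/ → 4.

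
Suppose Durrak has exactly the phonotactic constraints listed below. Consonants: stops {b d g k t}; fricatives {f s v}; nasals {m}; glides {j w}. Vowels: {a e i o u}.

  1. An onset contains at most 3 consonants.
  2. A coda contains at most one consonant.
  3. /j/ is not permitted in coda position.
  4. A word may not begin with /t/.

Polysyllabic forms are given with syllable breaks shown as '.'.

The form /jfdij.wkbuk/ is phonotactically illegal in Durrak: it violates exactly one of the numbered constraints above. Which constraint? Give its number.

3

/jfdij.wkbuk/: syllable 1 coda contains /j/.
This is a violation of constraint 3: "/j/ is not permitted in coda position."
The remaining constraints (1, 2, 4) are satisfied.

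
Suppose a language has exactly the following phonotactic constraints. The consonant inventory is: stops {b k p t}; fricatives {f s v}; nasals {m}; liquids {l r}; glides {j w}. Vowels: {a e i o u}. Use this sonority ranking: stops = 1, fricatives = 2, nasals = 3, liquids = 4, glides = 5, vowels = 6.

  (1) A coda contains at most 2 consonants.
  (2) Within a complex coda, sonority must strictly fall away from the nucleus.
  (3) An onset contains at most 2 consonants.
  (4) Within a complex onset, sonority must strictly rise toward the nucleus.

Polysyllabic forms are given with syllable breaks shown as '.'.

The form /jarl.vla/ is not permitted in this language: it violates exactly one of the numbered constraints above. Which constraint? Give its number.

/jarl.vla/: syllable 1 coda /rl/: /r/ (liquid, 4) → /l/ (liquid, 4) does not fall.
This is a violation of constraint 2: "Within a complex coda, sonority must strictly fall away from the nucleus."
The remaining constraints (1, 3, 4) are satisfied.

2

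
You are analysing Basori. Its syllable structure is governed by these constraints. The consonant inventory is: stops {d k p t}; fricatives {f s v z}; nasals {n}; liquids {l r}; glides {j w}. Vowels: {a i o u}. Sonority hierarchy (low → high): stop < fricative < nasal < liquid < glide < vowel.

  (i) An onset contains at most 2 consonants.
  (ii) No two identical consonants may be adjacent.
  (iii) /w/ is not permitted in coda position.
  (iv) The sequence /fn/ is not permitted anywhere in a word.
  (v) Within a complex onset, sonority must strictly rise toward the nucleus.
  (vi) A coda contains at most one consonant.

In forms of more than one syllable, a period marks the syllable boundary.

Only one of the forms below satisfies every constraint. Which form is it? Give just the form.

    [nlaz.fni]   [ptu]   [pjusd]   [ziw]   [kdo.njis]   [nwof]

[nwof]

[nlaz.fni] — violates constraint (iv): contains banned sequence /fn/ → ill-formed
[ptu] — violates constraint (v): syllable 1 onset /pt/: /p/ (stop, 1) → /t/ (stop, 1) does not rise → ill-formed
[pjusd] — violates constraint (vi): syllable 1 coda /sd/ has 2 consonants (> 1) → ill-formed
[ziw] — violates constraint (iii): syllable 1 coda contains /w/ → ill-formed
[kdo.njis] — violates constraint (v): syllable 1 onset /kd/: /k/ (stop, 1) → /d/ (stop, 1) does not rise → ill-formed
[nwof] — σ1 onset /nw/ (3→5 rises), coda /f/ ok → well-formed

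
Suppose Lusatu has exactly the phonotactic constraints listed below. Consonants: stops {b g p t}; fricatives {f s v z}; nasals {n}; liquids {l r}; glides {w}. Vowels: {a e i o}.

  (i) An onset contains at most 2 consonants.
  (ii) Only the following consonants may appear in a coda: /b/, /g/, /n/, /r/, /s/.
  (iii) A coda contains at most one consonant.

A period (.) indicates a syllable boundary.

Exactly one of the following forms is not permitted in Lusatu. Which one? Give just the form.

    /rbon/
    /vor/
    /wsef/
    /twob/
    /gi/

/rbon/ — σ1 onset /rb/ (2C), coda /n/ ok → permitted
/vor/ — σ1 onset /v/, coda /r/ ok → permitted
/wsef/ — violates constraint (ii): syllable 1 coda contains /f/, which is not a licensed coda consonant → not permitted
/twob/ — σ1 onset /tw/ (2C), coda /b/ ok → permitted
/gi/ — σ1 onset /g/, coda /∅/ ok → permitted

/wsef/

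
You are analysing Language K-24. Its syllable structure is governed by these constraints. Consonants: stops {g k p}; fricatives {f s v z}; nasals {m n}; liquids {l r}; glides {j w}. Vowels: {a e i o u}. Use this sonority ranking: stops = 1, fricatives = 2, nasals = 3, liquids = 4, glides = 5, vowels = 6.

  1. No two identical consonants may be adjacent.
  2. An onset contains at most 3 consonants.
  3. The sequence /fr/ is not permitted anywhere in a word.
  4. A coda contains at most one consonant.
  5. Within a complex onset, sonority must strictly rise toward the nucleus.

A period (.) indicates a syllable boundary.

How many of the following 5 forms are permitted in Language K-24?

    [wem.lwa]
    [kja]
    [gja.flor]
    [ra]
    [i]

5

[wem.lwa] — σ1 onset /w/, coda /m/ ok; σ2 onset /lw/ (4→5 rises), coda /∅/ ok → permitted
[kja] — σ1 onset /kj/ (1→5 rises), coda /∅/ ok → permitted
[gja.flor] — σ1 onset /gj/ (1→5 rises), coda /∅/ ok; σ2 onset /fl/ (2→4 rises), coda /r/ ok → permitted
[ra] — σ1 onset /r/, coda /∅/ ok → permitted
[i] — σ1 onset /∅/, coda /∅/ ok → permitted
Permitted: [wem.lwa], [kja], [gja.flor], [ra], [i] → 5.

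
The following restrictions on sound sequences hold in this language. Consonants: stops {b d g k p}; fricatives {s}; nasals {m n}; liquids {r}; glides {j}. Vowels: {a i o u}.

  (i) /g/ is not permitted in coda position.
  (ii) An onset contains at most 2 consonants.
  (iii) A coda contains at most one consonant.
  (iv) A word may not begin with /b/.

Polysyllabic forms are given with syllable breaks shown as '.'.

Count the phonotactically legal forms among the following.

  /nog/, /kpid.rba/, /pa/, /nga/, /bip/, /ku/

4

/nog/ — violates constraint (i): syllable 1 coda contains /g/ → phonotactically illegal
/kpid.rba/ — σ1 onset /kp/ (2C), coda /d/ ok; σ2 onset /rb/ (2C), coda /∅/ ok → phonotactically legal
/pa/ — σ1 onset /p/, coda /∅/ ok → phonotactically legal
/nga/ — σ1 onset /ng/ (2C), coda /∅/ ok → phonotactically legal
/bip/ — violates constraint (iv): word begins with /b/ → phonotactically illegal
/ku/ — σ1 onset /k/, coda /∅/ ok → phonotactically legal
Phonotactically legal: /kpid.rba/, /pa/, /nga/, /ku/ → 4.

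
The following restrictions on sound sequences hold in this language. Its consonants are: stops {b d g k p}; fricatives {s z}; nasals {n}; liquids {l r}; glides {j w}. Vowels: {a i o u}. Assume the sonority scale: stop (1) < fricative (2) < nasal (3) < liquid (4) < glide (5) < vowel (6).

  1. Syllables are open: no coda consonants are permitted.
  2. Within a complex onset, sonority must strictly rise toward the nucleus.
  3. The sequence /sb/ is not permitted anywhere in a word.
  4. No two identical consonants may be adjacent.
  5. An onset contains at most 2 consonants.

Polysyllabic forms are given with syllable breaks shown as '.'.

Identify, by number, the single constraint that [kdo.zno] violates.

2

[kdo.zno]: syllable 1 onset /kd/: /k/ (stop, 1) → /d/ (stop, 1) does not rise.
This is a violation of constraint 2: "Within a complex onset, sonority must strictly rise toward the nucleus."
The remaining constraints (1, 3, 4, 5) are satisfied.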